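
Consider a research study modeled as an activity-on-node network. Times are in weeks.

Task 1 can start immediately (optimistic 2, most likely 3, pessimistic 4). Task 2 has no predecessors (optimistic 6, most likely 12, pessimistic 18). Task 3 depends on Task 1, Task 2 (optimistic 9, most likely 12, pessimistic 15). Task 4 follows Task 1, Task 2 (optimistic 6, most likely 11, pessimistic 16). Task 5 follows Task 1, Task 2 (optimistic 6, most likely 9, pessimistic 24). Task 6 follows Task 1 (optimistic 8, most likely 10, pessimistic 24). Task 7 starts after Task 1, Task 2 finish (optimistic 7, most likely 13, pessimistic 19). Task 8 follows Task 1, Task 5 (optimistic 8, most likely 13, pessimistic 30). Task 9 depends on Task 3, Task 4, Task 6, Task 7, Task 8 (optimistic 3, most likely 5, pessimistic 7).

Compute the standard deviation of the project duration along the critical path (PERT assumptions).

5.19 weeks

te_Task 1 = (2 + 4·3 + 4)/6 = 18/6 = 3; σ²_Task 1 = ((4−2)/6)² = 0.111
te_Task 2 = (6 + 4·12 + 18)/6 = 72/6 = 12; σ²_Task 2 = ((18−6)/6)² = 4.000
te_Task 3 = (9 + 4·12 + 15)/6 = 72/6 = 12; σ²_Task 3 = ((15−9)/6)² = 1.000
te_Task 4 = (6 + 4·11 + 16)/6 = 66/6 = 11; σ²_Task 4 = ((16−6)/6)² = 2.778
te_Task 5 = (6 + 4·9 + 24)/6 = 66/6 = 11; σ²_Task 5 = ((24−6)/6)² = 9.000
te_Task 6 = (8 + 4·10 + 24)/6 = 72/6 = 12; σ²_Task 6 = ((24−8)/6)² = 7.111
te_Task 7 = (7 + 4·13 + 19)/6 = 78/6 = 13; σ²_Task 7 = ((19−7)/6)² = 4.000
te_Task 8 = (8 + 4·13 + 30)/6 = 90/6 = 15; σ²_Task 8 = ((30−8)/6)² = 13.444
te_Task 9 = (3 + 4·5 + 7)/6 = 30/6 = 5; σ²_Task 9 = ((7−3)/6)² = 0.444

Forward pass:
ES_Task 1 = 0; EF_Task 1 = 3
ES_Task 2 = 0; EF_Task 2 = 12
ES_Task 3 = max(EF_Task 1=3, EF_Task 2=12) = 12; EF_Task 3 = 12+12 = 24
ES_Task 4 = max(EF_Task 1=3, EF_Task 2=12) = 12; EF_Task 4 = 12+11 = 23
ES_Task 5 = max(EF_Task 1=3, EF_Task 2=12) = 12; EF_Task 5 = 12+11 = 23
ES_Task 6 = 3; EF_Task 6 = 3+12 = 15
ES_Task 7 = max(EF_Task 1=3, EF_Task 2=12) = 12; EF_Task 7 = 12+13 = 25
ES_Task 8 = max(EF_Task 1=3, EF_Task 5=23) = 23; EF_Task 8 = 23+15 = 38
ES_Task 9 = max(EF_Task 3=24, EF_Task 4=23, EF_Task 6=15, EF_Task 7=25, EF_Task 8=38) = 38; EF_Task 9 = 38+5 = 43
Expected project duration μ = 43 weeks. Critical path: Task 2 → Task 5 → Task 8 → Task 9.

Variance along critical path = 4.000 + 9.000 + 13.444 + 0.444 = 26.889
σ = √26.889 = 5.185 weeks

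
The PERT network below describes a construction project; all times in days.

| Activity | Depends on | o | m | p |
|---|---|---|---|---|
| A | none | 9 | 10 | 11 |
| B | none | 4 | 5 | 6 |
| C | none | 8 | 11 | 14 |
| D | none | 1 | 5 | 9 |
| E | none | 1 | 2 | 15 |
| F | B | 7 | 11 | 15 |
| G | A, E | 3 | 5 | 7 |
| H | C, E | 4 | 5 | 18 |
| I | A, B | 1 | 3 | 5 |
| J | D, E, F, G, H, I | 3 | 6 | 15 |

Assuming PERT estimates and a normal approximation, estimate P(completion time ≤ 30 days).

te_A = (9 + 4·10 + 11)/6 = 60/6 = 10; σ²_A = ((11−9)/6)² = 0.111
te_B = (4 + 4·5 + 6)/6 = 30/6 = 5; σ²_B = ((6−4)/6)² = 0.111
te_C = (8 + 4·11 + 14)/6 = 66/6 = 11; σ²_C = ((14−8)/6)² = 1.000
te_D = (1 + 4·5 + 9)/6 = 30/6 = 5; σ²_D = ((9−1)/6)² = 1.778
te_E = (1 + 4·2 + 15)/6 = 24/6 = 4; σ²_E = ((15−1)/6)² = 5.444
te_F = (7 + 4·11 + 15)/6 = 66/6 = 11; σ²_F = ((15−7)/6)² = 1.778
te_G = (3 + 4·5 + 7)/6 = 30/6 = 5; σ²_G = ((7−3)/6)² = 0.444
te_H = (4 + 4·5 + 18)/6 = 42/6 = 7; σ²_H = ((18−4)/6)² = 5.444
te_I = (1 + 4·3 + 5)/6 = 18/6 = 3; σ²_I = ((5−1)/6)² = 0.444
te_J = (3 + 4·6 + 15)/6 = 42/6 = 7; σ²_J = ((15−3)/6)² = 4.000

Forward pass:
ES_A = 0; EF_A = 10
ES_B = 0; EF_B = 5
ES_C = 0; EF_C = 11
ES_D = 0; EF_D = 5
ES_E = 0; EF_E = 4
ES_F = 5; EF_F = 5+11 = 16
ES_G = max(EF_A=10, EF_E=4) = 10; EF_G = 10+5 = 15
ES_H = max(EF_C=11, EF_E=4) = 11; EF_H = 11+7 = 18
ES_I = max(EF_A=10, EF_B=5) = 10; EF_I = 10+3 = 13
ES_J = max(EF_D=5, EF_E=4, EF_F=16, EF_G=15, EF_H=18, EF_I=13) = 18; EF_J = 18+7 = 25
Expected project duration μ = 25 days. Critical path: C → H → J.

Variance along critical path = 1.000 + 5.444 + 4.000 = 10.444; σ = √10.444 = 3.232 days.
Z = (30 − 25) / 3.232 = 1.547
P(T ≤ 30) = Φ(1.547) ≈ 0.939

0.939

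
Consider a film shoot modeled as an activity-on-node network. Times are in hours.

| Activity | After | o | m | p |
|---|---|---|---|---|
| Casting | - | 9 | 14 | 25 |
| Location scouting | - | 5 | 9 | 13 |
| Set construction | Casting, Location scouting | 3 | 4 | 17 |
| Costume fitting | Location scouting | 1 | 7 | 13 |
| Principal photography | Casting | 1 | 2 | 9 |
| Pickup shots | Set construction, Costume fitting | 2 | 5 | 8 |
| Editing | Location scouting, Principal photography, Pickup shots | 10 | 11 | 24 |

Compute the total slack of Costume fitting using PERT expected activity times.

te_Casting = (9 + 4·14 + 25)/6 = 90/6 = 15
te_Location scouting = (5 + 4·9 + 13)/6 = 54/6 = 9
te_Set construction = (3 + 4·4 + 17)/6 = 36/6 = 6
te_Costume fitting = (1 + 4·7 + 13)/6 = 42/6 = 7
te_Principal photography = (1 + 4·2 + 9)/6 = 18/6 = 3
te_Pickup shots = (2 + 4·5 + 8)/6 = 30/6 = 5
te_Editing = (10 + 4·11 + 24)/6 = 78/6 = 13

Forward pass:
ES_Casting = 0; EF_Casting = 15
ES_Location scouting = 0; EF_Location scouting = 9
ES_Set construction = max(EF_Casting=15, EF_Location scouting=9) = 15; EF_Set construction = 15+6 = 21
ES_Costume fitting = 9; EF_Costume fitting = 9+7 = 16
ES_Principal photography = 15; EF_Principal photography = 15+3 = 18
ES_Pickup shots = max(EF_Set construction=21, EF_Costume fitting=16) = 21; EF_Pickup shots = 21+5 = 26
ES_Editing = max(EF_Location scouting=9, EF_Principal photography=18, EF_Pickup shots=26) = 26; EF_Editing = 26+13 = 39
Expected project duration μ = 39 hours. Critical path: Casting → Set construction → Pickup shots → Editing.

Backward pass:
LF_Editing = 39; LS_Editing = 39−13 = 26
LF_Pickup shots = LS_Editing = 26; LS_Pickup shots = 26−5 = 21
LF_Principal photography = LS_Editing = 26; LS_Principal photography = 26−3 = 23
LF_Costume fitting = LS_Pickup shots = 21; LS_Costume fitting = 21−7 = 14
LF_Set construction = LS_Pickup shots = 21; LS_Set construction = 21−6 = 15
LF_Location scouting = min(LS_Set construction=15, LS_Costume fitting=14, LS_Editing=26) = 14; LS_Location scouting = 14−9 = 5
LF_Casting = min(LS_Set construction=15, LS_Principal photography=23) = 15; LS_Casting = 15−15 = 0
Slack_Costume fitting = LS_Costume fitting − ES_Costume fitting = 14 − 9 = 5

5 hours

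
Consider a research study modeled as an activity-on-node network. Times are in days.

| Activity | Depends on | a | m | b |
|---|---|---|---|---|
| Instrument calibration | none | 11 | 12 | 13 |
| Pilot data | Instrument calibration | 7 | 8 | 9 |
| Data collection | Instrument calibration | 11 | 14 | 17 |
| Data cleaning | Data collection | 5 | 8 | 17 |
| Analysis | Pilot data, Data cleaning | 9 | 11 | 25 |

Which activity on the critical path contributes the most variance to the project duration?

Analysis

te_Instrument calibration = (11 + 4·12 + 13)/6 = 72/6 = 12; σ²_Instrument calibration = ((13−11)/6)² = 0.111
te_Pilot data = (7 + 4·8 + 9)/6 = 48/6 = 8; σ²_Pilot data = ((9−7)/6)² = 0.111
te_Data collection = (11 + 4·14 + 17)/6 = 84/6 = 14; σ²_Data collection = ((17−11)/6)² = 1.000
te_Data cleaning = (5 + 4·8 + 17)/6 = 54/6 = 9; σ²_Data cleaning = ((17−5)/6)² = 4.000
te_Analysis = (9 + 4·11 + 25)/6 = 78/6 = 13; σ²_Analysis = ((25−9)/6)² = 7.111

Forward pass:
ES_Instrument calibration = 0; EF_Instrument calibration = 12
ES_Pilot data = 12; EF_Pilot data = 12+8 = 20
ES_Data collection = 12; EF_Data collection = 12+14 = 26
ES_Data cleaning = 26; EF_Data cleaning = 26+9 = 35
ES_Analysis = max(EF_Pilot data=20, EF_Data cleaning=35) = 35; EF_Analysis = 35+13 = 48
Expected project duration μ = 48 days. Critical path: Instrument calibration → Data collection → Data cleaning → Analysis.

Variances on critical path: σ²_Instrument calibration=0.111, σ²_Data collection=1.000, σ²_Data cleaning=4.000, σ²_Analysis=7.111.
Largest is σ²_Analysis = 7.111.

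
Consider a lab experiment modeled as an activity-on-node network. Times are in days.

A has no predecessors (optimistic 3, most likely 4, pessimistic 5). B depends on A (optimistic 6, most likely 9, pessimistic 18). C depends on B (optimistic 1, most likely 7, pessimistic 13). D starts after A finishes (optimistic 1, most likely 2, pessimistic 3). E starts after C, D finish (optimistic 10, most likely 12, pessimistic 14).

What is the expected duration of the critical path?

33 days

te_A = (3 + 4·4 + 5)/6 = 24/6 = 4
te_B = (6 + 4·9 + 18)/6 = 60/6 = 10
te_C = (1 + 4·7 + 13)/6 = 42/6 = 7
te_D = (1 + 4·2 + 3)/6 = 12/6 = 2
te_E = (10 + 4·12 + 14)/6 = 72/6 = 12

Forward pass:
ES_A = 0; EF_A = 4
ES_B = 4; EF_B = 4+10 = 14
ES_C = 14; EF_C = 14+7 = 21
ES_D = 4; EF_D = 4+2 = 6
ES_E = max(EF_C=21, EF_D=6) = 21; EF_E = 21+12 = 33
Expected project duration μ = 33 days. Critical path: A → B → C → E.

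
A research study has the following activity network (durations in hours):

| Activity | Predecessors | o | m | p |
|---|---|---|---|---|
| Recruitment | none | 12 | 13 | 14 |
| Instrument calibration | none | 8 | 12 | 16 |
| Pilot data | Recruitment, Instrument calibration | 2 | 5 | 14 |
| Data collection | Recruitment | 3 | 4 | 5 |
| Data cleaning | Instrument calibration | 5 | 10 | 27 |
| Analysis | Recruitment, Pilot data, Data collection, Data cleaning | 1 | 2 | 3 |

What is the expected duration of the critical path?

26 hours

te_Recruitment = (12 + 4·13 + 14)/6 = 78/6 = 13
te_Instrument calibration = (8 + 4·12 + 16)/6 = 72/6 = 12
te_Pilot data = (2 + 4·5 + 14)/6 = 36/6 = 6
te_Data collection = (3 + 4·4 + 5)/6 = 24/6 = 4
te_Data cleaning = (5 + 4·10 + 27)/6 = 72/6 = 12
te_Analysis = (1 + 4·2 + 3)/6 = 12/6 = 2

Forward pass:
ES_Recruitment = 0; EF_Recruitment = 13
ES_Instrument calibration = 0; EF_Instrument calibration = 12
ES_Pilot data = max(EF_Recruitment=13, EF_Instrument calibration=12) = 13; EF_Pilot data = 13+6 = 19
ES_Data collection = 13; EF_Data collection = 13+4 = 17
ES_Data cleaning = 12; EF_Data cleaning = 12+12 = 24
ES_Analysis = max(EF_Recruitment=13, EF_Pilot data=19, EF_Data collection=17, EF_Data cleaning=24) = 24; EF_Analysis = 24+2 = 26
Expected project duration μ = 26 hours. Critical path: Instrument calibration → Data cleaning → Analysis.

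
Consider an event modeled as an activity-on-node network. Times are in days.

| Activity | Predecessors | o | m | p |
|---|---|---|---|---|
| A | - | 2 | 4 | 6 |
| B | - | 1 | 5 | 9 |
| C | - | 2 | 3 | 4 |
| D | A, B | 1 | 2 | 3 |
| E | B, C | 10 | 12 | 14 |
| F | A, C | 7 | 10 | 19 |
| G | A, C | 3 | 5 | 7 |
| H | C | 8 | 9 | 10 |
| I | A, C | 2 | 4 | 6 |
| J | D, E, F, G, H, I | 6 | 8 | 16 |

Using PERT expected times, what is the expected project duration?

26 days

te_A = (2 + 4·4 + 6)/6 = 24/6 = 4
te_B = (1 + 4·5 + 9)/6 = 30/6 = 5
te_C = (2 + 4·3 + 4)/6 = 18/6 = 3
te_D = (1 + 4·2 + 3)/6 = 12/6 = 2
te_E = (10 + 4·12 + 14)/6 = 72/6 = 12
te_F = (7 + 4·10 + 19)/6 = 66/6 = 11
te_G = (3 + 4·5 + 7)/6 = 30/6 = 5
te_H = (8 + 4·9 + 10)/6 = 54/6 = 9
te_I = (2 + 4·4 + 6)/6 = 24/6 = 4
te_J = (6 + 4·8 + 16)/6 = 54/6 = 9

Forward pass:
ES_A = 0; EF_A = 4
ES_B = 0; EF_B = 5
ES_C = 0; EF_C = 3
ES_D = max(EF_A=4, EF_B=5) = 5; EF_D = 5+2 = 7
ES_E = max(EF_B=5, EF_C=3) = 5; EF_E = 5+12 = 17
ES_F = max(EF_A=4, EF_C=3) = 4; EF_F = 4+11 = 15
ES_G = max(EF_A=4, EF_C=3) = 4; EF_G = 4+5 = 9
ES_H = 3; EF_H = 3+9 = 12
ES_I = max(EF_A=4, EF_C=3) = 4; EF_I = 4+4 = 8
ES_J = max(EF_D=7, EF_E=17, EF_F=15, EF_G=9, EF_H=12, EF_I=8) = 17; EF_J = 17+9 = 26
Expected project duration μ = 26 days. Critical path: B → E → J.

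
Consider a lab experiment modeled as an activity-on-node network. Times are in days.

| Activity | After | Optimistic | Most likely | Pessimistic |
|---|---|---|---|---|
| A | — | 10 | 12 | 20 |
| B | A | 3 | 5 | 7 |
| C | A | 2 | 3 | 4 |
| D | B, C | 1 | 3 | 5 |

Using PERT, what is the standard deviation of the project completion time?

te_A = (10 + 4·12 + 20)/6 = 78/6 = 13; σ²_A = ((20−10)/6)² = 2.778
te_B = (3 + 4·5 + 7)/6 = 30/6 = 5; σ²_B = ((7−3)/6)² = 0.444
te_C = (2 + 4·3 + 4)/6 = 18/6 = 3; σ²_C = ((4−2)/6)² = 0.111
te_D = (1 + 4·3 + 5)/6 = 18/6 = 3; σ²_D = ((5−1)/6)² = 0.444

Forward pass:
ES_A = 0; EF_A = 13
ES_B = 13; EF_B = 13+5 = 18
ES_C = 13; EF_C = 13+3 = 16
ES_D = max(EF_B=18, EF_C=16) = 18; EF_D = 18+3 = 21
Expected project duration μ = 21 days. Critical path: A → B → D.

Variance along critical path = 2.778 + 0.444 + 0.444 = 3.667
σ = √3.667 = 1.915 days

1.91 days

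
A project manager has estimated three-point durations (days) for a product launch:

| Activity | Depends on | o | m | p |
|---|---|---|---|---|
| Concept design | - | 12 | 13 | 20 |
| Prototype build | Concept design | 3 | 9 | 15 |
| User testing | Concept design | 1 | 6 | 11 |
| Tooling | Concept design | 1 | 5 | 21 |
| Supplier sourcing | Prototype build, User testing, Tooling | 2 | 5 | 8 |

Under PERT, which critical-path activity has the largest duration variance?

te_Concept design = (12 + 4·13 + 20)/6 = 84/6 = 14; σ²_Concept design = ((20−12)/6)² = 1.778
te_Prototype build = (3 + 4·9 + 15)/6 = 54/6 = 9; σ²_Prototype build = ((15−3)/6)² = 4.000
te_User testing = (1 + 4·6 + 11)/6 = 36/6 = 6; σ²_User testing = ((11−1)/6)² = 2.778
te_Tooling = (1 + 4·5 + 21)/6 = 42/6 = 7; σ²_Tooling = ((21−1)/6)² = 11.111
te_Supplier sourcing = (2 + 4·5 + 8)/6 = 30/6 = 5; σ²_Supplier sourcing = ((8−2)/6)² = 1.000

Forward pass:
ES_Concept design = 0; EF_Concept design = 14
ES_Prototype build = 14; EF_Prototype build = 14+9 = 23
ES_User testing = 14; EF_User testing = 14+6 = 20
ES_Tooling = 14; EF_Tooling = 14+7 = 21
ES_Supplier sourcing = max(EF_Prototype build=23, EF_User testing=20, EF_Tooling=21) = 23; EF_Supplier sourcing = 23+5 = 28
Expected project duration μ = 28 days. Critical path: Concept design → Prototype build → Supplier sourcing.

Variances on critical path: σ²_Concept design=1.778, σ²_Prototype build=4.000, σ²_Supplier sourcing=1.000.
Largest is σ²_Prototype build = 4.000.

Prototype build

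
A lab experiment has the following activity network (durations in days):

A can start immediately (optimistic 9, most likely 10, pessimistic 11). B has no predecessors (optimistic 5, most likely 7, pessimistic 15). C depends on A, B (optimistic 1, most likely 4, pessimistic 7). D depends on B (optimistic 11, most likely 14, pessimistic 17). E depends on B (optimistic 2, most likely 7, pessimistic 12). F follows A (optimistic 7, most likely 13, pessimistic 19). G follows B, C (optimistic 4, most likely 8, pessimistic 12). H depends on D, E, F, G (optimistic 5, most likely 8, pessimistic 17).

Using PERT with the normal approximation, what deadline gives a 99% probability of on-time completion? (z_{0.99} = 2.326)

38.6 days

te_A = (9 + 4·10 + 11)/6 = 60/6 = 10; σ²_A = ((11−9)/6)² = 0.111
te_B = (5 + 4·7 + 15)/6 = 48/6 = 8; σ²_B = ((15−5)/6)² = 2.778
te_C = (1 + 4·4 + 7)/6 = 24/6 = 4; σ²_C = ((7−1)/6)² = 1.000
te_D = (11 + 4·14 + 17)/6 = 84/6 = 14; σ²_D = ((17−11)/6)² = 1.000
te_E = (2 + 4·7 + 12)/6 = 42/6 = 7; σ²_E = ((12−2)/6)² = 2.778
te_F = (7 + 4·13 + 19)/6 = 78/6 = 13; σ²_F = ((19−7)/6)² = 4.000
te_G = (4 + 4·8 + 12)/6 = 48/6 = 8; σ²_G = ((12−4)/6)² = 1.778
te_H = (5 + 4·8 + 17)/6 = 54/6 = 9; σ²_H = ((17−5)/6)² = 4.000

Forward pass:
ES_A = 0; EF_A = 10
ES_B = 0; EF_B = 8
ES_C = max(EF_A=10, EF_B=8) = 10; EF_C = 10+4 = 14
ES_D = 8; EF_D = 8+14 = 22
ES_E = 8; EF_E = 8+7 = 15
ES_F = 10; EF_F = 10+13 = 23
ES_G = max(EF_B=8, EF_C=14) = 14; EF_G = 14+8 = 22
ES_H = max(EF_D=22, EF_E=15, EF_F=23, EF_G=22) = 23; EF_H = 23+9 = 32
Expected project duration μ = 32 days. Critical path: A → F → H.

Variance along critical path = 0.111 + 4.000 + 4.000 = 8.111; σ = 2.848 days.
D = μ + z·σ = 32 + 2.326·2.848 = 38.6 days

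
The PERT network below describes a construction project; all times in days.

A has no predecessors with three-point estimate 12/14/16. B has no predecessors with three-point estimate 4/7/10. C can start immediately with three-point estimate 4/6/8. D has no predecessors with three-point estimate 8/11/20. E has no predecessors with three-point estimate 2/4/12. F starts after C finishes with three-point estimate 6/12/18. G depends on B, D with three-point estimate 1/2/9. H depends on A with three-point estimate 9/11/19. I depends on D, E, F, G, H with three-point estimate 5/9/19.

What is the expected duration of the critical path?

36 days

te_A = (12 + 4·14 + 16)/6 = 84/6 = 14
te_B = (4 + 4·7 + 10)/6 = 42/6 = 7
te_C = (4 + 4·6 + 8)/6 = 36/6 = 6
te_D = (8 + 4·11 + 20)/6 = 72/6 = 12
te_E = (2 + 4·4 + 12)/6 = 30/6 = 5
te_F = (6 + 4·12 + 18)/6 = 72/6 = 12
te_G = (1 + 4·2 + 9)/6 = 18/6 = 3
te_H = (9 + 4·11 + 19)/6 = 72/6 = 12
te_I = (5 + 4·9 + 19)/6 = 60/6 = 10

Forward pass:
ES_A = 0; EF_A = 14
ES_B = 0; EF_B = 7
ES_C = 0; EF_C = 6
ES_D = 0; EF_D = 12
ES_E = 0; EF_E = 5
ES_F = 6; EF_F = 6+12 = 18
ES_G = max(EF_B=7, EF_D=12) = 12; EF_G = 12+3 = 15
ES_H = 14; EF_H = 14+12 = 26
ES_I = max(EF_D=12, EF_E=5, EF_F=18, EF_G=15, EF_H=26) = 26; EF_I = 26+10 = 36
Expected project duration μ = 36 days. Critical path: A → H → I.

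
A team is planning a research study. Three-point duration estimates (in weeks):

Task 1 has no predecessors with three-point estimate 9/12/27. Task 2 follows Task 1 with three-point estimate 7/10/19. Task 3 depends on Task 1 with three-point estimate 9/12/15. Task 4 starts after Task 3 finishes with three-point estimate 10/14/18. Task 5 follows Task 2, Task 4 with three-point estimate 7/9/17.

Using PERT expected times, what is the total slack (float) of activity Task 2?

te_Task 1 = (9 + 4·12 + 27)/6 = 84/6 = 14
te_Task 2 = (7 + 4·10 + 19)/6 = 66/6 = 11
te_Task 3 = (9 + 4·12 + 15)/6 = 72/6 = 12
te_Task 4 = (10 + 4·14 + 18)/6 = 84/6 = 14
te_Task 5 = (7 + 4·9 + 17)/6 = 60/6 = 10

Forward pass:
ES_Task 1 = 0; EF_Task 1 = 14
ES_Task 2 = 14; EF_Task 2 = 14+11 = 25
ES_Task 3 = 14; EF_Task 3 = 14+12 = 26
ES_Task 4 = 26; EF_Task 4 = 26+14 = 40
ES_Task 5 = max(EF_Task 2=25, EF_Task 4=40) = 40; EF_Task 5 = 40+10 = 50
Expected project duration μ = 50 weeks. Critical path: Task 1 → Task 3 → Task 4 → Task 5.

Backward pass:
LF_Task 5 = 50; LS_Task 5 = 50−10 = 40
LF_Task 4 = LS_Task 5 = 40; LS_Task 4 = 40−14 = 26
LF_Task 3 = LS_Task 4 = 26; LS_Task 3 = 26−12 = 14
LF_Task 2 = LS_Task 5 = 40; LS_Task 2 = 40−11 = 29
LF_Task 1 = min(LS_Task 2=29, LS_Task 3=14) = 14; LS_Task 1 = 14−14 = 0
Slack_Task 2 = LS_Task 2 − ES_Task 2 = 29 − 14 = 15

15 weeks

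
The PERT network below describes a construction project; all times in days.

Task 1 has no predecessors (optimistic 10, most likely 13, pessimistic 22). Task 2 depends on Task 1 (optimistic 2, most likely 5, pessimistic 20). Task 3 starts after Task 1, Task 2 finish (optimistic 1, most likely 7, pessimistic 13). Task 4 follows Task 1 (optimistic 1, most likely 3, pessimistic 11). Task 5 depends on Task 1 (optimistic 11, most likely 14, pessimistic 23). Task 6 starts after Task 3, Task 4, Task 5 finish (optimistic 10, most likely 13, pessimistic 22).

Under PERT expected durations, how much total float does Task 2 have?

te_Task 1 = (10 + 4·13 + 22)/6 = 84/6 = 14
te_Task 2 = (2 + 4·5 + 20)/6 = 42/6 = 7
te_Task 3 = (1 + 4·7 + 13)/6 = 42/6 = 7
te_Task 4 = (1 + 4·3 + 11)/6 = 24/6 = 4
te_Task 5 = (11 + 4·14 + 23)/6 = 90/6 = 15
te_Task 6 = (10 + 4·13 + 22)/6 = 84/6 = 14

Forward pass:
ES_Task 1 = 0; EF_Task 1 = 14
ES_Task 2 = 14; EF_Task 2 = 14+7 = 21
ES_Task 3 = max(EF_Task 1=14, EF_Task 2=21) = 21; EF_Task 3 = 21+7 = 28
ES_Task 4 = 14; EF_Task 4 = 14+4 = 18
ES_Task 5 = 14; EF_Task 5 = 14+15 = 29
ES_Task 6 = max(EF_Task 3=28, EF_Task 4=18, EF_Task 5=29) = 29; EF_Task 6 = 29+14 = 43
Expected project duration μ = 43 days. Critical path: Task 1 → Task 5 → Task 6.

Backward pass:
LF_Task 6 = 43; LS_Task 6 = 43−14 = 29
LF_Task 5 = LS_Task 6 = 29; LS_Task 5 = 29−15 = 14
LF_Task 4 = LS_Task 6 = 29; LS_Task 4 = 29−4 = 25
LF_Task 3 = LS_Task 6 = 29; LS_Task 3 = 29−7 = 22
LF_Task 2 = LS_Task 3 = 22; LS_Task 2 = 22−7 = 15
LF_Task 1 = min(LS_Task 2=15, LS_Task 3=22, LS_Task 4=25, LS_Task 5=14) = 14; LS_Task 1 = 14−14 = 0
Slack_Task 2 = LS_Task 2 − ES_Task 2 = 15 − 14 = 1

1 days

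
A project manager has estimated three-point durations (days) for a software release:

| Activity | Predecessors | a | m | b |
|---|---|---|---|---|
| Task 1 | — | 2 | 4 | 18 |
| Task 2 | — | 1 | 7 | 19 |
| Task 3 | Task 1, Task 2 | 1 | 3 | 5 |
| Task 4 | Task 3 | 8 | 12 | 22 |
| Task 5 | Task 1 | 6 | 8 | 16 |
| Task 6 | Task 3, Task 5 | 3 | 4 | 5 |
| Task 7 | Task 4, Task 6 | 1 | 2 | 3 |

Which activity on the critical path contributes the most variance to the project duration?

Task 2

te_Task 1 = (2 + 4·4 + 18)/6 = 36/6 = 6; σ²_Task 1 = ((18−2)/6)² = 7.111
te_Task 2 = (1 + 4·7 + 19)/6 = 48/6 = 8; σ²_Task 2 = ((19−1)/6)² = 9.000
te_Task 3 = (1 + 4·3 + 5)/6 = 18/6 = 3; σ²_Task 3 = ((5−1)/6)² = 0.444
te_Task 4 = (8 + 4·12 + 22)/6 = 78/6 = 13; σ²_Task 4 = ((22−8)/6)² = 5.444
te_Task 5 = (6 + 4·8 + 16)/6 = 54/6 = 9; σ²_Task 5 = ((16−6)/6)² = 2.778
te_Task 6 = (3 + 4·4 + 5)/6 = 24/6 = 4; σ²_Task 6 = ((5−3)/6)² = 0.111
te_Task 7 = (1 + 4·2 + 3)/6 = 12/6 = 2; σ²_Task 7 = ((3−1)/6)² = 0.111

Forward pass:
ES_Task 1 = 0; EF_Task 1 = 6
ES_Task 2 = 0; EF_Task 2 = 8
ES_Task 3 = max(EF_Task 1=6, EF_Task 2=8) = 8; EF_Task 3 = 8+3 = 11
ES_Task 4 = 11; EF_Task 4 = 11+13 = 24
ES_Task 5 = 6; EF_Task 5 = 6+9 = 15
ES_Task 6 = max(EF_Task 3=11, EF_Task 5=15) = 15; EF_Task 6 = 15+4 = 19
ES_Task 7 = max(EF_Task 4=24, EF_Task 6=19) = 24; EF_Task 7 = 24+2 = 26
Expected project duration μ = 26 days. Critical path: Task 2 → Task 3 → Task 4 → Task 7.

Variances on critical path: σ²_Task 2=9.000, σ²_Task 3=0.444, σ²_Task 4=5.444, σ²_Task 7=0.111.
Largest is σ²_Task 2 = 9.000.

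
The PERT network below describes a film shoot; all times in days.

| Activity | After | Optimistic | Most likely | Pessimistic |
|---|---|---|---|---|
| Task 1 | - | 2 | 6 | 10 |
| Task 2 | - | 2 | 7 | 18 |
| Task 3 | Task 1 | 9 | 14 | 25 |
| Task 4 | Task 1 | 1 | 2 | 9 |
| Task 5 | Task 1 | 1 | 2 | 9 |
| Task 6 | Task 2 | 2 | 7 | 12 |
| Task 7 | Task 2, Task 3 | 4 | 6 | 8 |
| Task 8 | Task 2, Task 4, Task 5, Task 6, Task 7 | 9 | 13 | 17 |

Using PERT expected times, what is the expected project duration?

te_Task 1 = (2 + 4·6 + 10)/6 = 36/6 = 6
te_Task 2 = (2 + 4·7 + 18)/6 = 48/6 = 8
te_Task 3 = (9 + 4·14 + 25)/6 = 90/6 = 15
te_Task 4 = (1 + 4·2 + 9)/6 = 18/6 = 3
te_Task 5 = (1 + 4·2 + 9)/6 = 18/6 = 3
te_Task 6 = (2 + 4·7 + 12)/6 = 42/6 = 7
te_Task 7 = (4 + 4·6 + 8)/6 = 36/6 = 6
te_Task 8 = (9 + 4·13 + 17)/6 = 78/6 = 13

Forward pass:
ES_Task 1 = 0; EF_Task 1 = 6
ES_Task 2 = 0; EF_Task 2 = 8
ES_Task 3 = 6; EF_Task 3 = 6+15 = 21
ES_Task 4 = 6; EF_Task 4 = 6+3 = 9
ES_Task 5 = 6; EF_Task 5 = 6+3 = 9
ES_Task 6 = 8; EF_Task 6 = 8+7 = 15
ES_Task 7 = max(EF_Task 2=8, EF_Task 3=21) = 21; EF_Task 7 = 21+6 = 27
ES_Task 8 = max(EF_Task 2=8, EF_Task 4=9, EF_Task 5=9, EF_Task 6=15, EF_Task 7=27) = 27; EF_Task 8 = 27+13 = 40
Expected project duration μ = 40 days. Critical path: Task 1 → Task 3 → Task 7 → Task 8.

40 days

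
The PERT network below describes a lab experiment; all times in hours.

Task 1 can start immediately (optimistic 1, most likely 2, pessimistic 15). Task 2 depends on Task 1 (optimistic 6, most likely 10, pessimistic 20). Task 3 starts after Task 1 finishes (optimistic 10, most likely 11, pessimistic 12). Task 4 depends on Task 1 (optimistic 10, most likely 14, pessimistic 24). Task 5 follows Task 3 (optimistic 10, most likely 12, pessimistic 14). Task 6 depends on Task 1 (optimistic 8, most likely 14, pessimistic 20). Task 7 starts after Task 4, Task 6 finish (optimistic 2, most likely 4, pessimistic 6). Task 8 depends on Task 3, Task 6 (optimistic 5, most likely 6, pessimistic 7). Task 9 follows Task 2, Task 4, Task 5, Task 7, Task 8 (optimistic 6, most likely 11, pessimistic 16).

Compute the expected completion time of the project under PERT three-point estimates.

te_Task 1 = (1 + 4·2 + 15)/6 = 24/6 = 4
te_Task 2 = (6 + 4·10 + 20)/6 = 66/6 = 11
te_Task 3 = (10 + 4·11 + 12)/6 = 66/6 = 11
te_Task 4 = (10 + 4·14 + 24)/6 = 90/6 = 15
te_Task 5 = (10 + 4·12 + 14)/6 = 72/6 = 12
te_Task 6 = (8 + 4·14 + 20)/6 = 84/6 = 14
te_Task 7 = (2 + 4·4 + 6)/6 = 24/6 = 4
te_Task 8 = (5 + 4·6 + 7)/6 = 36/6 = 6
te_Task 9 = (6 + 4·11 + 16)/6 = 66/6 = 11

Forward pass:
ES_Task 1 = 0; EF_Task 1 = 4
ES_Task 2 = 4; EF_Task 2 = 4+11 = 15
ES_Task 3 = 4; EF_Task 3 = 4+11 = 15
ES_Task 4 = 4; EF_Task 4 = 4+15 = 19
ES_Task 5 = 15; EF_Task 5 = 15+12 = 27
ES_Task 6 = 4; EF_Task 6 = 4+14 = 18
ES_Task 7 = max(EF_Task 4=19, EF_Task 6=18) = 19; EF_Task 7 = 19+4 = 23
ES_Task 8 = max(EF_Task 3=15, EF_Task 6=18) = 18; EF_Task 8 = 18+6 = 24
ES_Task 9 = max(EF_Task 2=15, EF_Task 4=19, EF_Task 5=27, EF_Task 7=23, EF_Task 8=24) = 27; EF_Task 9 = 27+11 = 38
Expected project duration μ = 38 hours. Critical path: Task 1 → Task 3 → Task 5 → Task 9.

38 hours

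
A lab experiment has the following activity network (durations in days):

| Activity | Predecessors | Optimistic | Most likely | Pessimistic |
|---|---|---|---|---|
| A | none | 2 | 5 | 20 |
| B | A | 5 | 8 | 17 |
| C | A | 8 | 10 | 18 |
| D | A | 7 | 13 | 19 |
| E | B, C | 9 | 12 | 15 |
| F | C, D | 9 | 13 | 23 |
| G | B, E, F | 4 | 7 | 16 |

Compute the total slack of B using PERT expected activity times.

te_A = (2 + 4·5 + 20)/6 = 42/6 = 7
te_B = (5 + 4·8 + 17)/6 = 54/6 = 9
te_C = (8 + 4·10 + 18)/6 = 66/6 = 11
te_D = (7 + 4·13 + 19)/6 = 78/6 = 13
te_E = (9 + 4·12 + 15)/6 = 72/6 = 12
te_F = (9 + 4·13 + 23)/6 = 84/6 = 14
te_G = (4 + 4·7 + 16)/6 = 48/6 = 8

Forward pass:
ES_A = 0; EF_A = 7
ES_B = 7; EF_B = 7+9 = 16
ES_C = 7; EF_C = 7+11 = 18
ES_D = 7; EF_D = 7+13 = 20
ES_E = max(EF_B=16, EF_C=18) = 18; EF_E = 18+12 = 30
ES_F = max(EF_C=18, EF_D=20) = 20; EF_F = 20+14 = 34
ES_G = max(EF_B=16, EF_E=30, EF_F=34) = 34; EF_G = 34+8 = 42
Expected project duration μ = 42 days. Critical path: A → D → F → G.

Backward pass:
LF_G = 42; LS_G = 42−8 = 34
LF_F = LS_G = 34; LS_F = 34−14 = 20
LF_E = LS_G = 34; LS_E = 34−12 = 22
LF_D = LS_F = 20; LS_D = 20−13 = 7
LF_C = min(LS_E=22, LS_F=20) = 20; LS_C = 20−11 = 9
LF_B = min(LS_E=22, LS_G=34) = 22; LS_B = 22−9 = 13
LF_A = min(LS_B=13, LS_C=9, LS_D=7) = 7; LS_A = 7−7 = 0
Slack_B = LS_B − ES_B = 13 − 7 = 6

6 days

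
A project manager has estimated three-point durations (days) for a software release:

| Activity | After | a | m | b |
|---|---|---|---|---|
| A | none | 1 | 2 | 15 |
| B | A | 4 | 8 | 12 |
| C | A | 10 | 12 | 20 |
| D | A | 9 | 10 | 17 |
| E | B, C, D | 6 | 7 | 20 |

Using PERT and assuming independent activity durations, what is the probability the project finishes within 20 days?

0.052

te_A = (1 + 4·2 + 15)/6 = 24/6 = 4; σ²_A = ((15−1)/6)² = 5.444
te_B = (4 + 4·8 + 12)/6 = 48/6 = 8; σ²_B = ((12−4)/6)² = 1.778
te_C = (10 + 4·12 + 20)/6 = 78/6 = 13; σ²_C = ((20−10)/6)² = 2.778
te_D = (9 + 4·10 + 17)/6 = 66/6 = 11; σ²_D = ((17−9)/6)² = 1.778
te_E = (6 + 4·7 + 20)/6 = 54/6 = 9; σ²_E = ((20−6)/6)² = 5.444

Forward pass:
ES_A = 0; EF_A = 4
ES_B = 4; EF_B = 4+8 = 12
ES_C = 4; EF_C = 4+13 = 17
ES_D = 4; EF_D = 4+11 = 15
ES_E = max(EF_B=12, EF_C=17, EF_D=15) = 17; EF_E = 17+9 = 26
Expected project duration μ = 26 days. Critical path: A → C → E.

Variance along critical path = 5.444 + 2.778 + 5.444 = 13.667; σ = √13.667 = 3.697 days.
Z = (20 − 26) / 3.697 = -1.623
P(T ≤ 20) = Φ(-1.623) ≈ 0.052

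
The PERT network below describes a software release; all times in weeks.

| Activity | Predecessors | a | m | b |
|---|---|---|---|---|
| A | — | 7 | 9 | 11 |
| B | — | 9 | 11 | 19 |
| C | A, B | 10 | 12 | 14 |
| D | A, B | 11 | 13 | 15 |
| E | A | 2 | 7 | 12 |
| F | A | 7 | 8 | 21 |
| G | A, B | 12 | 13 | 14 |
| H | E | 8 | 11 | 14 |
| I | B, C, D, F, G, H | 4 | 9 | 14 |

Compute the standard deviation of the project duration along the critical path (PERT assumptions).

te_A = (7 + 4·9 + 11)/6 = 54/6 = 9; σ²_A = ((11−7)/6)² = 0.444
te_B = (9 + 4·11 + 19)/6 = 72/6 = 12; σ²_B = ((19−9)/6)² = 2.778
te_C = (10 + 4·12 + 14)/6 = 72/6 = 12; σ²_C = ((14−10)/6)² = 0.444
te_D = (11 + 4·13 + 15)/6 = 78/6 = 13; σ²_D = ((15−11)/6)² = 0.444
te_E = (2 + 4·7 + 12)/6 = 42/6 = 7; σ²_E = ((12−2)/6)² = 2.778
te_F = (7 + 4·8 + 21)/6 = 60/6 = 10; σ²_F = ((21−7)/6)² = 5.444
te_G = (12 + 4·13 + 14)/6 = 78/6 = 13; σ²_G = ((14−12)/6)² = 0.111
te_H = (8 + 4·11 + 14)/6 = 66/6 = 11; σ²_H = ((14−8)/6)² = 1.000
te_I = (4 + 4·9 + 14)/6 = 54/6 = 9; σ²_I = ((14−4)/6)² = 2.778

Forward pass:
ES_A = 0; EF_A = 9
ES_B = 0; EF_B = 12
ES_C = max(EF_A=9, EF_B=12) = 12; EF_C = 12+12 = 24
ES_D = max(EF_A=9, EF_B=12) = 12; EF_D = 12+13 = 25
ES_E = 9; EF_E = 9+7 = 16
ES_F = 9; EF_F = 9+10 = 19
ES_G = max(EF_A=9, EF_B=12) = 12; EF_G = 12+13 = 25
ES_H = 16; EF_H = 16+11 = 27
ES_I = max(EF_B=12, EF_C=24, EF_D=25, EF_F=19, EF_G=25, EF_H=27) = 27; EF_I = 27+9 = 36
Expected project duration μ = 36 weeks. Critical path: A → E → H → I.

Variance along critical path = 0.444 + 2.778 + 1.000 + 2.778 = 7.000
σ = √7.000 = 2.646 weeks

2.65 weeks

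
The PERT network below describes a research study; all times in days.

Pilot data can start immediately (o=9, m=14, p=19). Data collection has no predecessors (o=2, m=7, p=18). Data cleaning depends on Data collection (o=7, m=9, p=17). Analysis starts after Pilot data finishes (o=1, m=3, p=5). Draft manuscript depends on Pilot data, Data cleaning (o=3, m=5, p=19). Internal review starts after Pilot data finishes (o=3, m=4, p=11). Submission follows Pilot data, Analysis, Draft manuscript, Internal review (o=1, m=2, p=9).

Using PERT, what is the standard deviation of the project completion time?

4.33 days

te_Pilot data = (9 + 4·14 + 19)/6 = 84/6 = 14; σ²_Pilot data = ((19−9)/6)² = 2.778
te_Data collection = (2 + 4·7 + 18)/6 = 48/6 = 8; σ²_Data collection = ((18−2)/6)² = 7.111
te_Data cleaning = (7 + 4·9 + 17)/6 = 60/6 = 10; σ²_Data cleaning = ((17−7)/6)² = 2.778
te_Analysis = (1 + 4·3 + 5)/6 = 18/6 = 3; σ²_Analysis = ((5−1)/6)² = 0.444
te_Draft manuscript = (3 + 4·5 + 19)/6 = 42/6 = 7; σ²_Draft manuscript = ((19−3)/6)² = 7.111
te_Internal review = (3 + 4·4 + 11)/6 = 30/6 = 5; σ²_Internal review = ((11−3)/6)² = 1.778
te_Submission = (1 + 4·2 + 9)/6 = 18/6 = 3; σ²_Submission = ((9−1)/6)² = 1.778

Forward pass:
ES_Pilot data = 0; EF_Pilot data = 14
ES_Data collection = 0; EF_Data collection = 8
ES_Data cleaning = 8; EF_Data cleaning = 8+10 = 18
ES_Analysis = 14; EF_Analysis = 14+3 = 17
ES_Draft manuscript = max(EF_Pilot data=14, EF_Data cleaning=18) = 18; EF_Draft manuscript = 18+7 = 25
ES_Internal review = 14; EF_Internal review = 14+5 = 19
ES_Submission = max(EF_Pilot data=14, EF_Analysis=17, EF_Draft manuscript=25, EF_Internal review=19) = 25; EF_Submission = 25+3 = 28
Expected project duration μ = 28 days. Critical path: Data collection → Data cleaning → Draft manuscript → Submission.

Variance along critical path = 7.111 + 2.778 + 7.111 + 1.778 = 18.778
σ = √18.778 = 4.333 days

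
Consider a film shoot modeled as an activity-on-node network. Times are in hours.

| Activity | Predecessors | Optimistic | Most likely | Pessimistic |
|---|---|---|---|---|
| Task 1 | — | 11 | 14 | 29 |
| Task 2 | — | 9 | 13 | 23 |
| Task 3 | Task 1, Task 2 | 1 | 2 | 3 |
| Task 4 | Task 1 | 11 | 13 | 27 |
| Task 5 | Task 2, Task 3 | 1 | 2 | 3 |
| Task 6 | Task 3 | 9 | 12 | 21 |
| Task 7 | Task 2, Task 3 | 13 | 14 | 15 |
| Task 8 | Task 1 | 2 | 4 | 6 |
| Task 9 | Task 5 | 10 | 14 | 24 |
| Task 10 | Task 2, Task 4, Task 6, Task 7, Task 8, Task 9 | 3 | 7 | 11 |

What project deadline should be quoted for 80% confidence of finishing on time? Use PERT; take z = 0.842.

te_Task 1 = (11 + 4·14 + 29)/6 = 96/6 = 16; σ²_Task 1 = ((29−11)/6)² = 9.000
te_Task 2 = (9 + 4·13 + 23)/6 = 84/6 = 14; σ²_Task 2 = ((23−9)/6)² = 5.444
te_Task 3 = (1 + 4·2 + 3)/6 = 12/6 = 2; σ²_Task 3 = ((3−1)/6)² = 0.111
te_Task 4 = (11 + 4·13 + 27)/6 = 90/6 = 15; σ²_Task 4 = ((27−11)/6)² = 7.111
te_Task 5 = (1 + 4·2 + 3)/6 = 12/6 = 2; σ²_Task 5 = ((3−1)/6)² = 0.111
te_Task 6 = (9 + 4·12 + 21)/6 = 78/6 = 13; σ²_Task 6 = ((21−9)/6)² = 4.000
te_Task 7 = (13 + 4·14 + 15)/6 = 84/6 = 14; σ²_Task 7 = ((15−13)/6)² = 0.111
te_Task 8 = (2 + 4·4 + 6)/6 = 24/6 = 4; σ²_Task 8 = ((6−2)/6)² = 0.444
te_Task 9 = (10 + 4·14 + 24)/6 = 90/6 = 15; σ²_Task 9 = ((24−10)/6)² = 5.444
te_Task 10 = (3 + 4·7 + 11)/6 = 42/6 = 7; σ²_Task 10 = ((11−3)/6)² = 1.778

Forward pass:
ES_Task 1 = 0; EF_Task 1 = 16
ES_Task 2 = 0; EF_Task 2 = 14
ES_Task 3 = max(EF_Task 1=16, EF_Task 2=14) = 16; EF_Task 3 = 16+2 = 18
ES_Task 4 = 16; EF_Task 4 = 16+15 = 31
ES_Task 5 = max(EF_Task 2=14, EF_Task 3=18) = 18; EF_Task 5 = 18+2 = 20
ES_Task 6 = 18; EF_Task 6 = 18+13 = 31
ES_Task 7 = max(EF_Task 2=14, EF_Task 3=18) = 18; EF_Task 7 = 18+14 = 32
ES_Task 8 = 16; EF_Task 8 = 16+4 = 20
ES_Task 9 = 20; EF_Task 9 = 20+15 = 35
ES_Task 10 = max(EF_Task 2=14, EF_Task 4=31, EF_Task 6=31, EF_Task 7=32, EF_Task 8=20, EF_Task 9=35) = 35; EF_Task 10 = 35+7 = 42
Expected project duration μ = 42 hours. Critical path: Task 1 → Task 3 → Task 5 → Task 9 → Task 10.

Variance along critical path = 9.000 + 0.111 + 0.111 + 5.444 + 1.778 = 16.444; σ = 4.055 hours.
D = μ + z·σ = 42 + 0.842·4.055 = 45.4 hours

45.4 hours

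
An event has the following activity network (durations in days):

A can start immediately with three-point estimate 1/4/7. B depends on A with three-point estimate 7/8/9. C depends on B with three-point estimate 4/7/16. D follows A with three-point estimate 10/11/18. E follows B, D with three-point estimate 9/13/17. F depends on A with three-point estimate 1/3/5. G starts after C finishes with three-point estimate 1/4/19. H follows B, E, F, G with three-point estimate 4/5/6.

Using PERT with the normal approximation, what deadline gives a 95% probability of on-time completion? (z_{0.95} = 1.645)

te_A = (1 + 4·4 + 7)/6 = 24/6 = 4; σ²_A = ((7−1)/6)² = 1.000
te_B = (7 + 4·8 + 9)/6 = 48/6 = 8; σ²_B = ((9−7)/6)² = 0.111
te_C = (4 + 4·7 + 16)/6 = 48/6 = 8; σ²_C = ((16−4)/6)² = 4.000
te_D = (10 + 4·11 + 18)/6 = 72/6 = 12; σ²_D = ((18−10)/6)² = 1.778
te_E = (9 + 4·13 + 17)/6 = 78/6 = 13; σ²_E = ((17−9)/6)² = 1.778
te_F = (1 + 4·3 + 5)/6 = 18/6 = 3; σ²_F = ((5−1)/6)² = 0.444
te_G = (1 + 4·4 + 19)/6 = 36/6 = 6; σ²_G = ((19−1)/6)² = 9.000
te_H = (4 + 4·5 + 6)/6 = 30/6 = 5; σ²_H = ((6−4)/6)² = 0.111

Forward pass:
ES_A = 0; EF_A = 4
ES_B = 4; EF_B = 4+8 = 12
ES_C = 12; EF_C = 12+8 = 20
ES_D = 4; EF_D = 4+12 = 16
ES_E = max(EF_B=12, EF_D=16) = 16; EF_E = 16+13 = 29
ES_F = 4; EF_F = 4+3 = 7
ES_G = 20; EF_G = 20+6 = 26
ES_H = max(EF_B=12, EF_E=29, EF_F=7, EF_G=26) = 29; EF_H = 29+5 = 34
Expected project duration μ = 34 days. Critical path: A → D → E → H.

Variance along critical path = 1.000 + 1.778 + 1.778 + 0.111 = 4.667; σ = 2.160 days.
D = μ + z·σ = 34 + 1.645·2.160 = 37.6 days

37.6 days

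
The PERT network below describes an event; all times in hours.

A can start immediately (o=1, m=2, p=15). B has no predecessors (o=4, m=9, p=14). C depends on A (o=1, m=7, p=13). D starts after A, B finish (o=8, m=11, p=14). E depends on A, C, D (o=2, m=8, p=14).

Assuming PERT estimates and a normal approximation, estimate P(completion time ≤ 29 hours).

te_A = (1 + 4·2 + 15)/6 = 24/6 = 4; σ²_A = ((15−1)/6)² = 5.444
te_B = (4 + 4·9 + 14)/6 = 54/6 = 9; σ²_B = ((14−4)/6)² = 2.778
te_C = (1 + 4·7 + 13)/6 = 42/6 = 7; σ²_C = ((13−1)/6)² = 4.000
te_D = (8 + 4·11 + 14)/6 = 66/6 = 11; σ²_D = ((14−8)/6)² = 1.000
te_E = (2 + 4·8 + 14)/6 = 48/6 = 8; σ²_E = ((14−2)/6)² = 4.000

Forward pass:
ES_A = 0; EF_A = 4
ES_B = 0; EF_B = 9
ES_C = 4; EF_C = 4+7 = 11
ES_D = max(EF_A=4, EF_B=9) = 9; EF_D = 9+11 = 20
ES_E = max(EF_A=4, EF_C=11, EF_D=20) = 20; EF_E = 20+8 = 28
Expected project duration μ = 28 hours. Critical path: B → D → E.

Variance along critical path = 2.778 + 1.000 + 4.000 = 7.778; σ = √7.778 = 2.789 hours.
Z = (29 − 28) / 2.789 = 0.359
P(T ≤ 29) = Φ(0.359) ≈ 0.640

0.640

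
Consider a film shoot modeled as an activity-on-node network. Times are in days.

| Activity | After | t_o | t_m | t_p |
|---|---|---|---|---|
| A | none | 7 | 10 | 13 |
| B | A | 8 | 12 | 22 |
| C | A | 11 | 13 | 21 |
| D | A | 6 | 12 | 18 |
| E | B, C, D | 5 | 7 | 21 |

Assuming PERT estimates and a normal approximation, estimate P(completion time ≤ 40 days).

0.983

te_A = (7 + 4·10 + 13)/6 = 60/6 = 10; σ²_A = ((13−7)/6)² = 1.000
te_B = (8 + 4·12 + 22)/6 = 78/6 = 13; σ²_B = ((22−8)/6)² = 5.444
te_C = (11 + 4·13 + 21)/6 = 84/6 = 14; σ²_C = ((21−11)/6)² = 2.778
te_D = (6 + 4·12 + 18)/6 = 72/6 = 12; σ²_D = ((18−6)/6)² = 4.000
te_E = (5 + 4·7 + 21)/6 = 54/6 = 9; σ²_E = ((21−5)/6)² = 7.111

Forward pass:
ES_A = 0; EF_A = 10
ES_B = 10; EF_B = 10+13 = 23
ES_C = 10; EF_C = 10+14 = 24
ES_D = 10; EF_D = 10+12 = 22
ES_E = max(EF_B=23, EF_C=24, EF_D=22) = 24; EF_E = 24+9 = 33
Expected project duration μ = 33 days. Critical path: A → C → E.

Variance along critical path = 1.000 + 2.778 + 7.111 = 10.889; σ = √10.889 = 3.300 days.
Z = (40 − 33) / 3.300 = 2.121
P(T ≤ 40) = Φ(2.121) ≈ 0.983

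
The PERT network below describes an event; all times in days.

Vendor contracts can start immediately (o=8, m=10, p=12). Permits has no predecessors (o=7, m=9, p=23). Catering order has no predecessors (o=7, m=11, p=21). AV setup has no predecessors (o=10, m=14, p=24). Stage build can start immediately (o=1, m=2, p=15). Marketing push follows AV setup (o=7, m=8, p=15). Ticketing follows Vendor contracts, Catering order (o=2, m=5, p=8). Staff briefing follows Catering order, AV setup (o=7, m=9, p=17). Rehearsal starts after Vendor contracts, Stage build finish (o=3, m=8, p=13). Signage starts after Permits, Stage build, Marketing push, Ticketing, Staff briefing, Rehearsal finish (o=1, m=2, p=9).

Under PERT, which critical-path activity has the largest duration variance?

AV setup

te_Vendor contracts = (8 + 4·10 + 12)/6 = 60/6 = 10; σ²_Vendor contracts = ((12−8)/6)² = 0.444
te_Permits = (7 + 4·9 + 23)/6 = 66/6 = 11; σ²_Permits = ((23−7)/6)² = 7.111
te_Catering order = (7 + 4·11 + 21)/6 = 72/6 = 12; σ²_Catering order = ((21−7)/6)² = 5.444
te_AV setup = (10 + 4·14 + 24)/6 = 90/6 = 15; σ²_AV setup = ((24−10)/6)² = 5.444
te_Stage build = (1 + 4·2 + 15)/6 = 24/6 = 4; σ²_Stage build = ((15−1)/6)² = 5.444
te_Marketing push = (7 + 4·8 + 15)/6 = 54/6 = 9; σ²_Marketing push = ((15−7)/6)² = 1.778
te_Ticketing = (2 + 4·5 + 8)/6 = 30/6 = 5; σ²_Ticketing = ((8−2)/6)² = 1.000
te_Staff briefing = (7 + 4·9 + 17)/6 = 60/6 = 10; σ²_Staff briefing = ((17−7)/6)² = 2.778
te_Rehearsal = (3 + 4·8 + 13)/6 = 48/6 = 8; σ²_Rehearsal = ((13−3)/6)² = 2.778
te_Signage = (1 + 4·2 + 9)/6 = 18/6 = 3; σ²_Signage = ((9−1)/6)² = 1.778

Forward pass:
ES_Vendor contracts = 0; EF_Vendor contracts = 10
ES_Permits = 0; EF_Permits = 11
ES_Catering order = 0; EF_Catering order = 12
ES_AV setup = 0; EF_AV setup = 15
ES_Stage build = 0; EF_Stage build = 4
ES_Marketing push = 15; EF_Marketing push = 15+9 = 24
ES_Ticketing = max(EF_Vendor contracts=10, EF_Catering order=12) = 12; EF_Ticketing = 12+5 = 17
ES_Staff briefing = max(EF_Catering order=12, EF_AV setup=15) = 15; EF_Staff briefing = 15+10 = 25
ES_Rehearsal = max(EF_Vendor contracts=10, EF_Stage build=4) = 10; EF_Rehearsal = 10+8 = 18
ES_Signage = max(EF_Permits=11, EF_Stage build=4, EF_Marketing push=24, EF_Ticketing=17, EF_Staff briefing=25, EF_Rehearsal=18) = 25; EF_Signage = 25+3 = 28
Expected project duration μ = 28 days. Critical path: AV setup → Staff briefing → Signage.

Variances on critical path: σ²_AV setup=5.444, σ²_Staff briefing=2.778, σ²_Signage=1.778.
Largest is σ²_AV setup = 5.444.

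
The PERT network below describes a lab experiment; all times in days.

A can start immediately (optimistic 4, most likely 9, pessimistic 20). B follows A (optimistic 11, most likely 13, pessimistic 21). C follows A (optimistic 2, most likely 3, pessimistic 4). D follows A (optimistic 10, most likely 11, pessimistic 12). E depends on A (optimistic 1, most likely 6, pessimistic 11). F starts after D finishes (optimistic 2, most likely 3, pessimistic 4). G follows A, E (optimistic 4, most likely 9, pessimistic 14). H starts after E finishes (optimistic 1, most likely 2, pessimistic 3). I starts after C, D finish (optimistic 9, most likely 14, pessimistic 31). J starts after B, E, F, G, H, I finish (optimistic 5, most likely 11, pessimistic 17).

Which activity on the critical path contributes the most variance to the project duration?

I

te_A = (4 + 4·9 + 20)/6 = 60/6 = 10; σ²_A = ((20−4)/6)² = 7.111
te_B = (11 + 4·13 + 21)/6 = 84/6 = 14; σ²_B = ((21−11)/6)² = 2.778
te_C = (2 + 4·3 + 4)/6 = 18/6 = 3; σ²_C = ((4−2)/6)² = 0.111
te_D = (10 + 4·11 + 12)/6 = 66/6 = 11; σ²_D = ((12−10)/6)² = 0.111
te_E = (1 + 4·6 + 11)/6 = 36/6 = 6; σ²_E = ((11−1)/6)² = 2.778
te_F = (2 + 4·3 + 4)/6 = 18/6 = 3; σ²_F = ((4−2)/6)² = 0.111
te_G = (4 + 4·9 + 14)/6 = 54/6 = 9; σ²_G = ((14−4)/6)² = 2.778
te_H = (1 + 4·2 + 3)/6 = 12/6 = 2; σ²_H = ((3−1)/6)² = 0.111
te_I = (9 + 4·14 + 31)/6 = 96/6 = 16; σ²_I = ((31−9)/6)² = 13.444
te_J = (5 + 4·11 + 17)/6 = 66/6 = 11; σ²_J = ((17−5)/6)² = 4.000

Forward pass:
ES_A = 0; EF_A = 10
ES_B = 10; EF_B = 10+14 = 24
ES_C = 10; EF_C = 10+3 = 13
ES_D = 10; EF_D = 10+11 = 21
ES_E = 10; EF_E = 10+6 = 16
ES_F = 21; EF_F = 21+3 = 24
ES_G = max(EF_A=10, EF_E=16) = 16; EF_G = 16+9 = 25
ES_H = 16; EF_H = 16+2 = 18
ES_I = max(EF_C=13, EF_D=21) = 21; EF_I = 21+16 = 37
ES_J = max(EF_B=24, EF_E=16, EF_F=24, EF_G=25, EF_H=18, EF_I=37) = 37; EF_J = 37+11 = 48
Expected project duration μ = 48 days. Critical path: A → D → I → J.

Variances on critical path: σ²_A=7.111, σ²_D=0.111, σ²_I=13.444, σ²_J=4.000.
Largest is σ²_I = 13.444.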